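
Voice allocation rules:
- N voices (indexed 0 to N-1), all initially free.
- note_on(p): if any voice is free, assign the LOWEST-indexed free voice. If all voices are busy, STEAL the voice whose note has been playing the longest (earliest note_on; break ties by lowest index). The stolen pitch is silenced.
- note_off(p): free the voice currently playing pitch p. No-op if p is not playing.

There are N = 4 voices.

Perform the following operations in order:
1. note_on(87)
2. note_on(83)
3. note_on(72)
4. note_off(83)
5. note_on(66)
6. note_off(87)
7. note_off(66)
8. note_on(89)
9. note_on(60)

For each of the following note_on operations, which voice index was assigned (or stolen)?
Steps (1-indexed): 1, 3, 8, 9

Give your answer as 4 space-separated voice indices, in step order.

Answer: 0 2 0 1

Derivation:
Op 1: note_on(87): voice 0 is free -> assigned | voices=[87 - - -]
Op 2: note_on(83): voice 1 is free -> assigned | voices=[87 83 - -]
Op 3: note_on(72): voice 2 is free -> assigned | voices=[87 83 72 -]
Op 4: note_off(83): free voice 1 | voices=[87 - 72 -]
Op 5: note_on(66): voice 1 is free -> assigned | voices=[87 66 72 -]
Op 6: note_off(87): free voice 0 | voices=[- 66 72 -]
Op 7: note_off(66): free voice 1 | voices=[- - 72 -]
Op 8: note_on(89): voice 0 is free -> assigned | voices=[89 - 72 -]
Op 9: note_on(60): voice 1 is free -> assigned | voices=[89 60 72 -]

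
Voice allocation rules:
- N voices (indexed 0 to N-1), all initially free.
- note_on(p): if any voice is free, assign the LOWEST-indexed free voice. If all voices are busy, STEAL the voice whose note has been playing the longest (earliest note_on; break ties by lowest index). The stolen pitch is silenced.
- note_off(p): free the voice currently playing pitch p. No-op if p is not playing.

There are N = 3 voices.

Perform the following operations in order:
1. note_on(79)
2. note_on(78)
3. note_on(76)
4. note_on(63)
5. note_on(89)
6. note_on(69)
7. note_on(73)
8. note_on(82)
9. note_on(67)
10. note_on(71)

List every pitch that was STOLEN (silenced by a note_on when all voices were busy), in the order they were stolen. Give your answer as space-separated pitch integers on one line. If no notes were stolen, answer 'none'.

Op 1: note_on(79): voice 0 is free -> assigned | voices=[79 - -]
Op 2: note_on(78): voice 1 is free -> assigned | voices=[79 78 -]
Op 3: note_on(76): voice 2 is free -> assigned | voices=[79 78 76]
Op 4: note_on(63): all voices busy, STEAL voice 0 (pitch 79, oldest) -> assign | voices=[63 78 76]
Op 5: note_on(89): all voices busy, STEAL voice 1 (pitch 78, oldest) -> assign | voices=[63 89 76]
Op 6: note_on(69): all voices busy, STEAL voice 2 (pitch 76, oldest) -> assign | voices=[63 89 69]
Op 7: note_on(73): all voices busy, STEAL voice 0 (pitch 63, oldest) -> assign | voices=[73 89 69]
Op 8: note_on(82): all voices busy, STEAL voice 1 (pitch 89, oldest) -> assign | voices=[73 82 69]
Op 9: note_on(67): all voices busy, STEAL voice 2 (pitch 69, oldest) -> assign | voices=[73 82 67]
Op 10: note_on(71): all voices busy, STEAL voice 0 (pitch 73, oldest) -> assign | voices=[71 82 67]

Answer: 79 78 76 63 89 69 73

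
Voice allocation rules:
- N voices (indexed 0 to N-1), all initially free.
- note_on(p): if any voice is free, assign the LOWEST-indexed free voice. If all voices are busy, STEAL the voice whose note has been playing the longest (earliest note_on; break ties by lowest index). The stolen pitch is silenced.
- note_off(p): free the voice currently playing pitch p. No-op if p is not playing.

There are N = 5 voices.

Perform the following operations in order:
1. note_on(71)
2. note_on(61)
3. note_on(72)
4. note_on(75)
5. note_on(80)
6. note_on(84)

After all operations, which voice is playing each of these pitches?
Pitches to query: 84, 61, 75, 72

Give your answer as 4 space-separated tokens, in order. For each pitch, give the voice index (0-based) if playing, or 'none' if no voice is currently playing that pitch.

Answer: 0 1 3 2

Derivation:
Op 1: note_on(71): voice 0 is free -> assigned | voices=[71 - - - -]
Op 2: note_on(61): voice 1 is free -> assigned | voices=[71 61 - - -]
Op 3: note_on(72): voice 2 is free -> assigned | voices=[71 61 72 - -]
Op 4: note_on(75): voice 3 is free -> assigned | voices=[71 61 72 75 -]
Op 5: note_on(80): voice 4 is free -> assigned | voices=[71 61 72 75 80]
Op 6: note_on(84): all voices busy, STEAL voice 0 (pitch 71, oldest) -> assign | voices=[84 61 72 75 80]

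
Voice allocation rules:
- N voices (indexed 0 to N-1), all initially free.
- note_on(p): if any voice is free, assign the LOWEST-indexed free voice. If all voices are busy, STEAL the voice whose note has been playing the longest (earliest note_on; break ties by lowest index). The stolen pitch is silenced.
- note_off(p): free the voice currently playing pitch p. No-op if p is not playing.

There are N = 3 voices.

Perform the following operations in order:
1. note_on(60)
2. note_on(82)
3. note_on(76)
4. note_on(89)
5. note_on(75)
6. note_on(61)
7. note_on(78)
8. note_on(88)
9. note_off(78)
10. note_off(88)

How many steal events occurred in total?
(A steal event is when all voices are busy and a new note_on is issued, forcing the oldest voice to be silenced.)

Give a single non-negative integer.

Answer: 5

Derivation:
Op 1: note_on(60): voice 0 is free -> assigned | voices=[60 - -]
Op 2: note_on(82): voice 1 is free -> assigned | voices=[60 82 -]
Op 3: note_on(76): voice 2 is free -> assigned | voices=[60 82 76]
Op 4: note_on(89): all voices busy, STEAL voice 0 (pitch 60, oldest) -> assign | voices=[89 82 76]
Op 5: note_on(75): all voices busy, STEAL voice 1 (pitch 82, oldest) -> assign | voices=[89 75 76]
Op 6: note_on(61): all voices busy, STEAL voice 2 (pitch 76, oldest) -> assign | voices=[89 75 61]
Op 7: note_on(78): all voices busy, STEAL voice 0 (pitch 89, oldest) -> assign | voices=[78 75 61]
Op 8: note_on(88): all voices busy, STEAL voice 1 (pitch 75, oldest) -> assign | voices=[78 88 61]
Op 9: note_off(78): free voice 0 | voices=[- 88 61]
Op 10: note_off(88): free voice 1 | voices=[- - 61]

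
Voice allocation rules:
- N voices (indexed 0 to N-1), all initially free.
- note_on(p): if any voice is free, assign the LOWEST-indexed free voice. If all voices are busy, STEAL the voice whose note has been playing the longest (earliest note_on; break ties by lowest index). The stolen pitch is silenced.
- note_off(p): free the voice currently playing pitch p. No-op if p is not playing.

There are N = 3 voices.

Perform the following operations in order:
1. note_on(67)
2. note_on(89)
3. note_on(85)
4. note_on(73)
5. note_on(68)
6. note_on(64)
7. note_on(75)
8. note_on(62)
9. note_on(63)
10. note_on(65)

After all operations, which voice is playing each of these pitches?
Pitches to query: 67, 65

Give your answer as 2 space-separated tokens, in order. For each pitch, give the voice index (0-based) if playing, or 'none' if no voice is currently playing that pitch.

Answer: none 0

Derivation:
Op 1: note_on(67): voice 0 is free -> assigned | voices=[67 - -]
Op 2: note_on(89): voice 1 is free -> assigned | voices=[67 89 -]
Op 3: note_on(85): voice 2 is free -> assigned | voices=[67 89 85]
Op 4: note_on(73): all voices busy, STEAL voice 0 (pitch 67, oldest) -> assign | voices=[73 89 85]
Op 5: note_on(68): all voices busy, STEAL voice 1 (pitch 89, oldest) -> assign | voices=[73 68 85]
Op 6: note_on(64): all voices busy, STEAL voice 2 (pitch 85, oldest) -> assign | voices=[73 68 64]
Op 7: note_on(75): all voices busy, STEAL voice 0 (pitch 73, oldest) -> assign | voices=[75 68 64]
Op 8: note_on(62): all voices busy, STEAL voice 1 (pitch 68, oldest) -> assign | voices=[75 62 64]
Op 9: note_on(63): all voices busy, STEAL voice 2 (pitch 64, oldest) -> assign | voices=[75 62 63]
Op 10: note_on(65): all voices busy, STEAL voice 0 (pitch 75, oldest) -> assign | voices=[65 62 63]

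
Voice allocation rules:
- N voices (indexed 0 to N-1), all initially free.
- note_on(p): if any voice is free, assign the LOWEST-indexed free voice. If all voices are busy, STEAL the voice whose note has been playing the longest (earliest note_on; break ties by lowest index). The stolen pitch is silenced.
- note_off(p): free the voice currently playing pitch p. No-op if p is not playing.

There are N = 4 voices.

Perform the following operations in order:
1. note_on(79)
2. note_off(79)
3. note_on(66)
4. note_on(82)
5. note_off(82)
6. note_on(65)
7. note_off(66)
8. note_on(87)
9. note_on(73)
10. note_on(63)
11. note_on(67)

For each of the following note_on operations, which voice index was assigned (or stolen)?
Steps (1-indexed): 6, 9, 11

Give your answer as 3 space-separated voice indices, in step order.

Answer: 1 2 1

Derivation:
Op 1: note_on(79): voice 0 is free -> assigned | voices=[79 - - -]
Op 2: note_off(79): free voice 0 | voices=[- - - -]
Op 3: note_on(66): voice 0 is free -> assigned | voices=[66 - - -]
Op 4: note_on(82): voice 1 is free -> assigned | voices=[66 82 - -]
Op 5: note_off(82): free voice 1 | voices=[66 - - -]
Op 6: note_on(65): voice 1 is free -> assigned | voices=[66 65 - -]
Op 7: note_off(66): free voice 0 | voices=[- 65 - -]
Op 8: note_on(87): voice 0 is free -> assigned | voices=[87 65 - -]
Op 9: note_on(73): voice 2 is free -> assigned | voices=[87 65 73 -]
Op 10: note_on(63): voice 3 is free -> assigned | voices=[87 65 73 63]
Op 11: note_on(67): all voices busy, STEAL voice 1 (pitch 65, oldest) -> assign | voices=[87 67 73 63]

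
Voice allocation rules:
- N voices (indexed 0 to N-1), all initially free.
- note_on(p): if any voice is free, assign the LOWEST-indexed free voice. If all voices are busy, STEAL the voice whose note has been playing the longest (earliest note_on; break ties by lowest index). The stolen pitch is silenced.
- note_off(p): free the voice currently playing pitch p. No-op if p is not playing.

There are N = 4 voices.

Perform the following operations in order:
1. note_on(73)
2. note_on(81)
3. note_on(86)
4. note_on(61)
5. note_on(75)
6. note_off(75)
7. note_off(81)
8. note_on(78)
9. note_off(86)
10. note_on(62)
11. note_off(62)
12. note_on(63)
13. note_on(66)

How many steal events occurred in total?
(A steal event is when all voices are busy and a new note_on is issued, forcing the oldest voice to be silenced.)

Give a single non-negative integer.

Answer: 1

Derivation:
Op 1: note_on(73): voice 0 is free -> assigned | voices=[73 - - -]
Op 2: note_on(81): voice 1 is free -> assigned | voices=[73 81 - -]
Op 3: note_on(86): voice 2 is free -> assigned | voices=[73 81 86 -]
Op 4: note_on(61): voice 3 is free -> assigned | voices=[73 81 86 61]
Op 5: note_on(75): all voices busy, STEAL voice 0 (pitch 73, oldest) -> assign | voices=[75 81 86 61]
Op 6: note_off(75): free voice 0 | voices=[- 81 86 61]
Op 7: note_off(81): free voice 1 | voices=[- - 86 61]
Op 8: note_on(78): voice 0 is free -> assigned | voices=[78 - 86 61]
Op 9: note_off(86): free voice 2 | voices=[78 - - 61]
Op 10: note_on(62): voice 1 is free -> assigned | voices=[78 62 - 61]
Op 11: note_off(62): free voice 1 | voices=[78 - - 61]
Op 12: note_on(63): voice 1 is free -> assigned | voices=[78 63 - 61]
Op 13: note_on(66): voice 2 is free -> assigned | voices=[78 63 66 61]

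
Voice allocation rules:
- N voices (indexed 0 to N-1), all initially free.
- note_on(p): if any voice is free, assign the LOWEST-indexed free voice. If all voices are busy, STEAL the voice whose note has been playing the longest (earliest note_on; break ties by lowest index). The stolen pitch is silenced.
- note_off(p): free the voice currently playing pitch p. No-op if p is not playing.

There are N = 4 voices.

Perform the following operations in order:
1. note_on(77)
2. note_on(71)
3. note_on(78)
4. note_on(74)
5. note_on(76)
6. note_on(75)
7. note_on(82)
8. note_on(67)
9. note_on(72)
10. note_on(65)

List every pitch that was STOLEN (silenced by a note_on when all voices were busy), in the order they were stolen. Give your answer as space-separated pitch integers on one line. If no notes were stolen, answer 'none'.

Answer: 77 71 78 74 76 75

Derivation:
Op 1: note_on(77): voice 0 is free -> assigned | voices=[77 - - -]
Op 2: note_on(71): voice 1 is free -> assigned | voices=[77 71 - -]
Op 3: note_on(78): voice 2 is free -> assigned | voices=[77 71 78 -]
Op 4: note_on(74): voice 3 is free -> assigned | voices=[77 71 78 74]
Op 5: note_on(76): all voices busy, STEAL voice 0 (pitch 77, oldest) -> assign | voices=[76 71 78 74]
Op 6: note_on(75): all voices busy, STEAL voice 1 (pitch 71, oldest) -> assign | voices=[76 75 78 74]
Op 7: note_on(82): all voices busy, STEAL voice 2 (pitch 78, oldest) -> assign | voices=[76 75 82 74]
Op 8: note_on(67): all voices busy, STEAL voice 3 (pitch 74, oldest) -> assign | voices=[76 75 82 67]
Op 9: note_on(72): all voices busy, STEAL voice 0 (pitch 76, oldest) -> assign | voices=[72 75 82 67]
Op 10: note_on(65): all voices busy, STEAL voice 1 (pitch 75, oldest) -> assign | voices=[72 65 82 67]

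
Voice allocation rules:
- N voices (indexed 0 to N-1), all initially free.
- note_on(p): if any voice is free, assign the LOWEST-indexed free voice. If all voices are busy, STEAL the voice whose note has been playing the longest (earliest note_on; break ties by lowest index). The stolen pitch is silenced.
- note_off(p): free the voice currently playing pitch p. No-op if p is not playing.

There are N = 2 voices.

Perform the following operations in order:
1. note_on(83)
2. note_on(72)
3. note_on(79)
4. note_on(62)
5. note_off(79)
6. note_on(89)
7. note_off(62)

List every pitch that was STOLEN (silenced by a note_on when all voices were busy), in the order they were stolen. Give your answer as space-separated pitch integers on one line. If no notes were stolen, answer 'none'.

Answer: 83 72

Derivation:
Op 1: note_on(83): voice 0 is free -> assigned | voices=[83 -]
Op 2: note_on(72): voice 1 is free -> assigned | voices=[83 72]
Op 3: note_on(79): all voices busy, STEAL voice 0 (pitch 83, oldest) -> assign | voices=[79 72]
Op 4: note_on(62): all voices busy, STEAL voice 1 (pitch 72, oldest) -> assign | voices=[79 62]
Op 5: note_off(79): free voice 0 | voices=[- 62]
Op 6: note_on(89): voice 0 is free -> assigned | voices=[89 62]
Op 7: note_off(62): free voice 1 | voices=[89 -]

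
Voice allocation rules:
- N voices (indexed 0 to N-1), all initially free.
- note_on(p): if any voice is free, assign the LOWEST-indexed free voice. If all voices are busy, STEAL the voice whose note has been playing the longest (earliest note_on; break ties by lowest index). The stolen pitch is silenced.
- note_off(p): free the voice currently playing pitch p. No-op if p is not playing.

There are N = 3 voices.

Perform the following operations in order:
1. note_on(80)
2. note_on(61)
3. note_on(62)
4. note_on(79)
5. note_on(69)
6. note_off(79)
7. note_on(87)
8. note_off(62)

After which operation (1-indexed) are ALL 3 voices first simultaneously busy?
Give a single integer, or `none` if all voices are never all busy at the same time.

Answer: 3

Derivation:
Op 1: note_on(80): voice 0 is free -> assigned | voices=[80 - -]
Op 2: note_on(61): voice 1 is free -> assigned | voices=[80 61 -]
Op 3: note_on(62): voice 2 is free -> assigned | voices=[80 61 62]
Op 4: note_on(79): all voices busy, STEAL voice 0 (pitch 80, oldest) -> assign | voices=[79 61 62]
Op 5: note_on(69): all voices busy, STEAL voice 1 (pitch 61, oldest) -> assign | voices=[79 69 62]
Op 6: note_off(79): free voice 0 | voices=[- 69 62]
Op 7: note_on(87): voice 0 is free -> assigned | voices=[87 69 62]
Op 8: note_off(62): free voice 2 | voices=[87 69 -]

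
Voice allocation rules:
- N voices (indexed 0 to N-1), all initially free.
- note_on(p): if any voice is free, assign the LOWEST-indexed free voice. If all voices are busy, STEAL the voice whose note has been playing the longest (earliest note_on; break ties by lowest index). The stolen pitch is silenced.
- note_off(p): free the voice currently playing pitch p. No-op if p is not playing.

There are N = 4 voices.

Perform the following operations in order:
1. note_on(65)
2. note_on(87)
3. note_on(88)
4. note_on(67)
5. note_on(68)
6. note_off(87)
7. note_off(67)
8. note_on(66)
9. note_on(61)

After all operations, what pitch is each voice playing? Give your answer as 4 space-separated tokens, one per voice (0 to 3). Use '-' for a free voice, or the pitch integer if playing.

Answer: 68 66 88 61

Derivation:
Op 1: note_on(65): voice 0 is free -> assigned | voices=[65 - - -]
Op 2: note_on(87): voice 1 is free -> assigned | voices=[65 87 - -]
Op 3: note_on(88): voice 2 is free -> assigned | voices=[65 87 88 -]
Op 4: note_on(67): voice 3 is free -> assigned | voices=[65 87 88 67]
Op 5: note_on(68): all voices busy, STEAL voice 0 (pitch 65, oldest) -> assign | voices=[68 87 88 67]
Op 6: note_off(87): free voice 1 | voices=[68 - 88 67]
Op 7: note_off(67): free voice 3 | voices=[68 - 88 -]
Op 8: note_on(66): voice 1 is free -> assigned | voices=[68 66 88 -]
Op 9: note_on(61): voice 3 is free -> assigned | voices=[68 66 88 61]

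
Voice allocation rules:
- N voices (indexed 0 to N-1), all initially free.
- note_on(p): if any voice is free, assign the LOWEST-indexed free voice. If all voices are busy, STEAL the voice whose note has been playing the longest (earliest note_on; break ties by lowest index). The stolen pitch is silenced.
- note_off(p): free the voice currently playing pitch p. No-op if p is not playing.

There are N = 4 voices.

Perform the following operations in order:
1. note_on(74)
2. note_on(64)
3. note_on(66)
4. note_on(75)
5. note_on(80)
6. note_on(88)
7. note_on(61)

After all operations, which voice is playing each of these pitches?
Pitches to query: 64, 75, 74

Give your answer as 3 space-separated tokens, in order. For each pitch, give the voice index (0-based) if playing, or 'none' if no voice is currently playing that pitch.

Answer: none 3 none

Derivation:
Op 1: note_on(74): voice 0 is free -> assigned | voices=[74 - - -]
Op 2: note_on(64): voice 1 is free -> assigned | voices=[74 64 - -]
Op 3: note_on(66): voice 2 is free -> assigned | voices=[74 64 66 -]
Op 4: note_on(75): voice 3 is free -> assigned | voices=[74 64 66 75]
Op 5: note_on(80): all voices busy, STEAL voice 0 (pitch 74, oldest) -> assign | voices=[80 64 66 75]
Op 6: note_on(88): all voices busy, STEAL voice 1 (pitch 64, oldest) -> assign | voices=[80 88 66 75]
Op 7: note_on(61): all voices busy, STEAL voice 2 (pitch 66, oldest) -> assign | voices=[80 88 61 75]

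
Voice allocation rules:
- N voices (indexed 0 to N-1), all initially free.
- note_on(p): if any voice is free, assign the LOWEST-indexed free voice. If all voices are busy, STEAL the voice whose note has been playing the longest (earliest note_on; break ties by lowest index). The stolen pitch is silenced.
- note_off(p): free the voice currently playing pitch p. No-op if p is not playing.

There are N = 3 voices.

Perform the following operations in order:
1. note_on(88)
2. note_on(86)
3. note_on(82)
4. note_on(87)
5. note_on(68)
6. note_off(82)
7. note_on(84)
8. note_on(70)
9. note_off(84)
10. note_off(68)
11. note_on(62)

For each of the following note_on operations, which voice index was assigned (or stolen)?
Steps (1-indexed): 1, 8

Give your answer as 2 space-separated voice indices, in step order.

Op 1: note_on(88): voice 0 is free -> assigned | voices=[88 - -]
Op 2: note_on(86): voice 1 is free -> assigned | voices=[88 86 -]
Op 3: note_on(82): voice 2 is free -> assigned | voices=[88 86 82]
Op 4: note_on(87): all voices busy, STEAL voice 0 (pitch 88, oldest) -> assign | voices=[87 86 82]
Op 5: note_on(68): all voices busy, STEAL voice 1 (pitch 86, oldest) -> assign | voices=[87 68 82]
Op 6: note_off(82): free voice 2 | voices=[87 68 -]
Op 7: note_on(84): voice 2 is free -> assigned | voices=[87 68 84]
Op 8: note_on(70): all voices busy, STEAL voice 0 (pitch 87, oldest) -> assign | voices=[70 68 84]
Op 9: note_off(84): free voice 2 | voices=[70 68 -]
Op 10: note_off(68): free voice 1 | voices=[70 - -]
Op 11: note_on(62): voice 1 is free -> assigned | voices=[70 62 -]

Answer: 0 0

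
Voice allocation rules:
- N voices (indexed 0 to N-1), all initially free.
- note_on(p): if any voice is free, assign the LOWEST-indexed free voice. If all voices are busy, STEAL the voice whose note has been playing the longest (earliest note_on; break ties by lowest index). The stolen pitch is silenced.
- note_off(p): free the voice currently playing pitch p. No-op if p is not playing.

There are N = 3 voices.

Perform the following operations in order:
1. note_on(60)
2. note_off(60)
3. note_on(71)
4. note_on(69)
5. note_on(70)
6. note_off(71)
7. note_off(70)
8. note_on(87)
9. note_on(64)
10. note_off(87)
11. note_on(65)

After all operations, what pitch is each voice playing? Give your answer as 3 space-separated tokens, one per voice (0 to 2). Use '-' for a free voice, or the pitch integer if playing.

Answer: 65 69 64

Derivation:
Op 1: note_on(60): voice 0 is free -> assigned | voices=[60 - -]
Op 2: note_off(60): free voice 0 | voices=[- - -]
Op 3: note_on(71): voice 0 is free -> assigned | voices=[71 - -]
Op 4: note_on(69): voice 1 is free -> assigned | voices=[71 69 -]
Op 5: note_on(70): voice 2 is free -> assigned | voices=[71 69 70]
Op 6: note_off(71): free voice 0 | voices=[- 69 70]
Op 7: note_off(70): free voice 2 | voices=[- 69 -]
Op 8: note_on(87): voice 0 is free -> assigned | voices=[87 69 -]
Op 9: note_on(64): voice 2 is free -> assigned | voices=[87 69 64]
Op 10: note_off(87): free voice 0 | voices=[- 69 64]
Op 11: note_on(65): voice 0 is free -> assigned | voices=[65 69 64]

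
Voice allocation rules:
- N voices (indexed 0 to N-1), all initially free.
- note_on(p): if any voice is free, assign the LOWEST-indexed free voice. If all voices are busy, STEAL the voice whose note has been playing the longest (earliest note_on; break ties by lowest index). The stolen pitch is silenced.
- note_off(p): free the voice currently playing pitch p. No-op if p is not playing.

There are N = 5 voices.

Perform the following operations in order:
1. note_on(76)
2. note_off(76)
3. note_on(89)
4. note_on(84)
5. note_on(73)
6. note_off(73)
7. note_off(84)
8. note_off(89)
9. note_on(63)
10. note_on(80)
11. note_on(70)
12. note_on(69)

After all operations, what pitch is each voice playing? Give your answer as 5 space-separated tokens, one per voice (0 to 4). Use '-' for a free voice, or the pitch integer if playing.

Op 1: note_on(76): voice 0 is free -> assigned | voices=[76 - - - -]
Op 2: note_off(76): free voice 0 | voices=[- - - - -]
Op 3: note_on(89): voice 0 is free -> assigned | voices=[89 - - - -]
Op 4: note_on(84): voice 1 is free -> assigned | voices=[89 84 - - -]
Op 5: note_on(73): voice 2 is free -> assigned | voices=[89 84 73 - -]
Op 6: note_off(73): free voice 2 | voices=[89 84 - - -]
Op 7: note_off(84): free voice 1 | voices=[89 - - - -]
Op 8: note_off(89): free voice 0 | voices=[- - - - -]
Op 9: note_on(63): voice 0 is free -> assigned | voices=[63 - - - -]
Op 10: note_on(80): voice 1 is free -> assigned | voices=[63 80 - - -]
Op 11: note_on(70): voice 2 is free -> assigned | voices=[63 80 70 - -]
Op 12: note_on(69): voice 3 is free -> assigned | voices=[63 80 70 69 -]

Answer: 63 80 70 69 -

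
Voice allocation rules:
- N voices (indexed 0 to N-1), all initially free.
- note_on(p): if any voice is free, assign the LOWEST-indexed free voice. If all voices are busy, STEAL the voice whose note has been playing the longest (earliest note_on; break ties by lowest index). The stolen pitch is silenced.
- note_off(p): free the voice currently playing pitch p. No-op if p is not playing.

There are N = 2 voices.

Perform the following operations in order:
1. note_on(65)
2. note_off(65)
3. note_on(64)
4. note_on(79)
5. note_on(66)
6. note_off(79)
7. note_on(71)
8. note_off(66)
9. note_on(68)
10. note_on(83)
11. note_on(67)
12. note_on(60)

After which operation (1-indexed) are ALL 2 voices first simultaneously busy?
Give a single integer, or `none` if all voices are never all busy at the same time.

Op 1: note_on(65): voice 0 is free -> assigned | voices=[65 -]
Op 2: note_off(65): free voice 0 | voices=[- -]
Op 3: note_on(64): voice 0 is free -> assigned | voices=[64 -]
Op 4: note_on(79): voice 1 is free -> assigned | voices=[64 79]
Op 5: note_on(66): all voices busy, STEAL voice 0 (pitch 64, oldest) -> assign | voices=[66 79]
Op 6: note_off(79): free voice 1 | voices=[66 -]
Op 7: note_on(71): voice 1 is free -> assigned | voices=[66 71]
Op 8: note_off(66): free voice 0 | voices=[- 71]
Op 9: note_on(68): voice 0 is free -> assigned | voices=[68 71]
Op 10: note_on(83): all voices busy, STEAL voice 1 (pitch 71, oldest) -> assign | voices=[68 83]
Op 11: note_on(67): all voices busy, STEAL voice 0 (pitch 68, oldest) -> assign | voices=[67 83]
Op 12: note_on(60): all voices busy, STEAL voice 1 (pitch 83, oldest) -> assign | voices=[67 60]

Answer: 4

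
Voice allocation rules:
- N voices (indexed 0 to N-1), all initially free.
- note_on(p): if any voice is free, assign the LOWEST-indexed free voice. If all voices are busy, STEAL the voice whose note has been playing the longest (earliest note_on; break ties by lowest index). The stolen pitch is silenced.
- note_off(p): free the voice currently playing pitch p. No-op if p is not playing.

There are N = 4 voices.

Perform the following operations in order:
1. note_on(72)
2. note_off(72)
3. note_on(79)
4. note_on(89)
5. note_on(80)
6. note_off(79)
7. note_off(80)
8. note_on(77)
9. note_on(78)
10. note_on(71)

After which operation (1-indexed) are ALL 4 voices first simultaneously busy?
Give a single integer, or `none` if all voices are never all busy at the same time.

Op 1: note_on(72): voice 0 is free -> assigned | voices=[72 - - -]
Op 2: note_off(72): free voice 0 | voices=[- - - -]
Op 3: note_on(79): voice 0 is free -> assigned | voices=[79 - - -]
Op 4: note_on(89): voice 1 is free -> assigned | voices=[79 89 - -]
Op 5: note_on(80): voice 2 is free -> assigned | voices=[79 89 80 -]
Op 6: note_off(79): free voice 0 | voices=[- 89 80 -]
Op 7: note_off(80): free voice 2 | voices=[- 89 - -]
Op 8: note_on(77): voice 0 is free -> assigned | voices=[77 89 - -]
Op 9: note_on(78): voice 2 is free -> assigned | voices=[77 89 78 -]
Op 10: note_on(71): voice 3 is free -> assigned | voices=[77 89 78 71]

Answer: 10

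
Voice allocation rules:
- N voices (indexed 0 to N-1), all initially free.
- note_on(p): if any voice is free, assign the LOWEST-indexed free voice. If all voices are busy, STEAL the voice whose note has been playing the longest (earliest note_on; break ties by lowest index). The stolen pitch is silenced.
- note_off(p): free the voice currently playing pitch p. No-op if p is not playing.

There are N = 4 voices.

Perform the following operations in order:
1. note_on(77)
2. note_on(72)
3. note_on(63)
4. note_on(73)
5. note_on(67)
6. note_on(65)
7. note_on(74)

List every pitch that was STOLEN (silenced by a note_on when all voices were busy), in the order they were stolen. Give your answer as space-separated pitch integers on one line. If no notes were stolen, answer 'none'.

Op 1: note_on(77): voice 0 is free -> assigned | voices=[77 - - -]
Op 2: note_on(72): voice 1 is free -> assigned | voices=[77 72 - -]
Op 3: note_on(63): voice 2 is free -> assigned | voices=[77 72 63 -]
Op 4: note_on(73): voice 3 is free -> assigned | voices=[77 72 63 73]
Op 5: note_on(67): all voices busy, STEAL voice 0 (pitch 77, oldest) -> assign | voices=[67 72 63 73]
Op 6: note_on(65): all voices busy, STEAL voice 1 (pitch 72, oldest) -> assign | voices=[67 65 63 73]
Op 7: note_on(74): all voices busy, STEAL voice 2 (pitch 63, oldest) -> assign | voices=[67 65 74 73]

Answer: 77 72 63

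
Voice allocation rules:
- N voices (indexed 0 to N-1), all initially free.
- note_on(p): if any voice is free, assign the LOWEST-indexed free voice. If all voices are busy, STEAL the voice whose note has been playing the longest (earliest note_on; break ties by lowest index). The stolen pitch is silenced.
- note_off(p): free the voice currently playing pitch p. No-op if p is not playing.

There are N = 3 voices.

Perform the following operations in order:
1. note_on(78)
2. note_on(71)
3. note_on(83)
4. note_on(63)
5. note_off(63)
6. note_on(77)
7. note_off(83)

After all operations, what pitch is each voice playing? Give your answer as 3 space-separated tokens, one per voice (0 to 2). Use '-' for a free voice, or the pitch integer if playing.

Answer: 77 71 -

Derivation:
Op 1: note_on(78): voice 0 is free -> assigned | voices=[78 - -]
Op 2: note_on(71): voice 1 is free -> assigned | voices=[78 71 -]
Op 3: note_on(83): voice 2 is free -> assigned | voices=[78 71 83]
Op 4: note_on(63): all voices busy, STEAL voice 0 (pitch 78, oldest) -> assign | voices=[63 71 83]
Op 5: note_off(63): free voice 0 | voices=[- 71 83]
Op 6: note_on(77): voice 0 is free -> assigned | voices=[77 71 83]
Op 7: note_off(83): free voice 2 | voices=[77 71 -]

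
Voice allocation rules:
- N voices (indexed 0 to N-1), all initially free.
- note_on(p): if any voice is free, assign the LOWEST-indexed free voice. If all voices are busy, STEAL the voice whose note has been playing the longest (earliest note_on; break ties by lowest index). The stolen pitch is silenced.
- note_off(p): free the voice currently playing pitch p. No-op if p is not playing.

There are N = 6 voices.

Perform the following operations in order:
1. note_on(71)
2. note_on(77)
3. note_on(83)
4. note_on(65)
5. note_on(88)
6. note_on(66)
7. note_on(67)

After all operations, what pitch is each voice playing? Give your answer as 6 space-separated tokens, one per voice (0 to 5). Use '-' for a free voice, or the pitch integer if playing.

Answer: 67 77 83 65 88 66

Derivation:
Op 1: note_on(71): voice 0 is free -> assigned | voices=[71 - - - - -]
Op 2: note_on(77): voice 1 is free -> assigned | voices=[71 77 - - - -]
Op 3: note_on(83): voice 2 is free -> assigned | voices=[71 77 83 - - -]
Op 4: note_on(65): voice 3 is free -> assigned | voices=[71 77 83 65 - -]
Op 5: note_on(88): voice 4 is free -> assigned | voices=[71 77 83 65 88 -]
Op 6: note_on(66): voice 5 is free -> assigned | voices=[71 77 83 65 88 66]
Op 7: note_on(67): all voices busy, STEAL voice 0 (pitch 71, oldest) -> assign | voices=[67 77 83 65 88 66]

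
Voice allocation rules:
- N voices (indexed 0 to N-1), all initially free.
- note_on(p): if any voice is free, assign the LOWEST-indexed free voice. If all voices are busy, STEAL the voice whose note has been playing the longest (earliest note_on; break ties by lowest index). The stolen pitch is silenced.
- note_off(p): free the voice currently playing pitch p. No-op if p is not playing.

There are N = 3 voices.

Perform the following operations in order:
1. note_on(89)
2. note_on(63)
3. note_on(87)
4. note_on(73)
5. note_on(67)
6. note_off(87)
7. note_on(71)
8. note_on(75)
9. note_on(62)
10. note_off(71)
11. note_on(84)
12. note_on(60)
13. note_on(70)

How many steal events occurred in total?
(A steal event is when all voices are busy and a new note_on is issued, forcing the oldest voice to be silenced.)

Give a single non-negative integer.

Op 1: note_on(89): voice 0 is free -> assigned | voices=[89 - -]
Op 2: note_on(63): voice 1 is free -> assigned | voices=[89 63 -]
Op 3: note_on(87): voice 2 is free -> assigned | voices=[89 63 87]
Op 4: note_on(73): all voices busy, STEAL voice 0 (pitch 89, oldest) -> assign | voices=[73 63 87]
Op 5: note_on(67): all voices busy, STEAL voice 1 (pitch 63, oldest) -> assign | voices=[73 67 87]
Op 6: note_off(87): free voice 2 | voices=[73 67 -]
Op 7: note_on(71): voice 2 is free -> assigned | voices=[73 67 71]
Op 8: note_on(75): all voices busy, STEAL voice 0 (pitch 73, oldest) -> assign | voices=[75 67 71]
Op 9: note_on(62): all voices busy, STEAL voice 1 (pitch 67, oldest) -> assign | voices=[75 62 71]
Op 10: note_off(71): free voice 2 | voices=[75 62 -]
Op 11: note_on(84): voice 2 is free -> assigned | voices=[75 62 84]
Op 12: note_on(60): all voices busy, STEAL voice 0 (pitch 75, oldest) -> assign | voices=[60 62 84]
Op 13: note_on(70): all voices busy, STEAL voice 1 (pitch 62, oldest) -> assign | voices=[60 70 84]

Answer: 6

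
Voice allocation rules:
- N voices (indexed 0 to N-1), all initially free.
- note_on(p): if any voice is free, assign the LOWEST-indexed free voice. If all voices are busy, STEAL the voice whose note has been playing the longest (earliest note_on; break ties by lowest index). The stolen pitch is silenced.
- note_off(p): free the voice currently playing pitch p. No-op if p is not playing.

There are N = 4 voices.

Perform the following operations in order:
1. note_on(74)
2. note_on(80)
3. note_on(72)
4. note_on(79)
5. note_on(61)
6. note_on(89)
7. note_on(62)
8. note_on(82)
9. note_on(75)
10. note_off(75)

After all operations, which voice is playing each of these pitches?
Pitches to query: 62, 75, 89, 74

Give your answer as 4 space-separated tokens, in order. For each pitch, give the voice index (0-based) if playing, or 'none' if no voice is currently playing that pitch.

Answer: 2 none 1 none

Derivation:
Op 1: note_on(74): voice 0 is free -> assigned | voices=[74 - - -]
Op 2: note_on(80): voice 1 is free -> assigned | voices=[74 80 - -]
Op 3: note_on(72): voice 2 is free -> assigned | voices=[74 80 72 -]
Op 4: note_on(79): voice 3 is free -> assigned | voices=[74 80 72 79]
Op 5: note_on(61): all voices busy, STEAL voice 0 (pitch 74, oldest) -> assign | voices=[61 80 72 79]
Op 6: note_on(89): all voices busy, STEAL voice 1 (pitch 80, oldest) -> assign | voices=[61 89 72 79]
Op 7: note_on(62): all voices busy, STEAL voice 2 (pitch 72, oldest) -> assign | voices=[61 89 62 79]
Op 8: note_on(82): all voices busy, STEAL voice 3 (pitch 79, oldest) -> assign | voices=[61 89 62 82]
Op 9: note_on(75): all voices busy, STEAL voice 0 (pitch 61, oldest) -> assign | voices=[75 89 62 82]
Op 10: note_off(75): free voice 0 | voices=[- 89 62 82]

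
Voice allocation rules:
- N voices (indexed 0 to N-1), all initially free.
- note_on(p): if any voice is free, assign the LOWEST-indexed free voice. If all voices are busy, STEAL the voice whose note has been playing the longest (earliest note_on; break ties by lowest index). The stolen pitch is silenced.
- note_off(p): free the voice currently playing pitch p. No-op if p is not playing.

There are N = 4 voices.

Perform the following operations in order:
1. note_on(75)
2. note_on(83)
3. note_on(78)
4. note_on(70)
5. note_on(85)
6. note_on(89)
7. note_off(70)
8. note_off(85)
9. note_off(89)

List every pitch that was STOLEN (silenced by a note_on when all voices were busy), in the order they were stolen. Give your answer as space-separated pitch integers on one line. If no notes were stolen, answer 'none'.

Op 1: note_on(75): voice 0 is free -> assigned | voices=[75 - - -]
Op 2: note_on(83): voice 1 is free -> assigned | voices=[75 83 - -]
Op 3: note_on(78): voice 2 is free -> assigned | voices=[75 83 78 -]
Op 4: note_on(70): voice 3 is free -> assigned | voices=[75 83 78 70]
Op 5: note_on(85): all voices busy, STEAL voice 0 (pitch 75, oldest) -> assign | voices=[85 83 78 70]
Op 6: note_on(89): all voices busy, STEAL voice 1 (pitch 83, oldest) -> assign | voices=[85 89 78 70]
Op 7: note_off(70): free voice 3 | voices=[85 89 78 -]
Op 8: note_off(85): free voice 0 | voices=[- 89 78 -]
Op 9: note_off(89): free voice 1 | voices=[- - 78 -]

Answer: 75 83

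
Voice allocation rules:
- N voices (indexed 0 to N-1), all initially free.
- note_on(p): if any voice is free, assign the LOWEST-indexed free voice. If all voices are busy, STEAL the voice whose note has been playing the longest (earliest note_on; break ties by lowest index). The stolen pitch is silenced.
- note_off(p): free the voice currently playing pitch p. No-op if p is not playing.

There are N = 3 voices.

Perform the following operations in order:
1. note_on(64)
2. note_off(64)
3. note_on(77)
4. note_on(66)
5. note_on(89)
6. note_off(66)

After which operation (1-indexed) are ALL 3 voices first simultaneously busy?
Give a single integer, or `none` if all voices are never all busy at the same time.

Answer: 5

Derivation:
Op 1: note_on(64): voice 0 is free -> assigned | voices=[64 - -]
Op 2: note_off(64): free voice 0 | voices=[- - -]
Op 3: note_on(77): voice 0 is free -> assigned | voices=[77 - -]
Op 4: note_on(66): voice 1 is free -> assigned | voices=[77 66 -]
Op 5: note_on(89): voice 2 is free -> assigned | voices=[77 66 89]
Op 6: note_off(66): free voice 1 | voices=[77 - 89]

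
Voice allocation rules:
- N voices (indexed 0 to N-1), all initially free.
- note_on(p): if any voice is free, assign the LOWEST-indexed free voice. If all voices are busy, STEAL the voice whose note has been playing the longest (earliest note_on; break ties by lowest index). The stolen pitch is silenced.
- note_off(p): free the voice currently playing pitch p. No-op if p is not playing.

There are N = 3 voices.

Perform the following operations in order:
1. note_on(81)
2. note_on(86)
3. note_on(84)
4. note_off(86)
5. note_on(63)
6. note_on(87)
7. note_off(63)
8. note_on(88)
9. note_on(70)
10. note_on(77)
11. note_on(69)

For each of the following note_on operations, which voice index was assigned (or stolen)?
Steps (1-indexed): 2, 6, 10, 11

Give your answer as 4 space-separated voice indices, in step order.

Answer: 1 0 0 1

Derivation:
Op 1: note_on(81): voice 0 is free -> assigned | voices=[81 - -]
Op 2: note_on(86): voice 1 is free -> assigned | voices=[81 86 -]
Op 3: note_on(84): voice 2 is free -> assigned | voices=[81 86 84]
Op 4: note_off(86): free voice 1 | voices=[81 - 84]
Op 5: note_on(63): voice 1 is free -> assigned | voices=[81 63 84]
Op 6: note_on(87): all voices busy, STEAL voice 0 (pitch 81, oldest) -> assign | voices=[87 63 84]
Op 7: note_off(63): free voice 1 | voices=[87 - 84]
Op 8: note_on(88): voice 1 is free -> assigned | voices=[87 88 84]
Op 9: note_on(70): all voices busy, STEAL voice 2 (pitch 84, oldest) -> assign | voices=[87 88 70]
Op 10: note_on(77): all voices busy, STEAL voice 0 (pitch 87, oldest) -> assign | voices=[77 88 70]
Op 11: note_on(69): all voices busy, STEAL voice 1 (pitch 88, oldest) -> assign | voices=[77 69 70]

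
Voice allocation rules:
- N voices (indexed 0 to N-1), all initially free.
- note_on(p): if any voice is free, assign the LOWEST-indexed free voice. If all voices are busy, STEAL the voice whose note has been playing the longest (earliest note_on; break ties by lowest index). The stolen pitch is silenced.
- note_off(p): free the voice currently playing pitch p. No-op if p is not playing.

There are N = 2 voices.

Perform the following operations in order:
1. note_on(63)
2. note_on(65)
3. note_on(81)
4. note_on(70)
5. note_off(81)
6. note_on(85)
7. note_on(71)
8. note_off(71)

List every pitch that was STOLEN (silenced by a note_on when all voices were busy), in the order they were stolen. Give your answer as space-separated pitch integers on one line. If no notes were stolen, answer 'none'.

Op 1: note_on(63): voice 0 is free -> assigned | voices=[63 -]
Op 2: note_on(65): voice 1 is free -> assigned | voices=[63 65]
Op 3: note_on(81): all voices busy, STEAL voice 0 (pitch 63, oldest) -> assign | voices=[81 65]
Op 4: note_on(70): all voices busy, STEAL voice 1 (pitch 65, oldest) -> assign | voices=[81 70]
Op 5: note_off(81): free voice 0 | voices=[- 70]
Op 6: note_on(85): voice 0 is free -> assigned | voices=[85 70]
Op 7: note_on(71): all voices busy, STEAL voice 1 (pitch 70, oldest) -> assign | voices=[85 71]
Op 8: note_off(71): free voice 1 | voices=[85 -]

Answer: 63 65 70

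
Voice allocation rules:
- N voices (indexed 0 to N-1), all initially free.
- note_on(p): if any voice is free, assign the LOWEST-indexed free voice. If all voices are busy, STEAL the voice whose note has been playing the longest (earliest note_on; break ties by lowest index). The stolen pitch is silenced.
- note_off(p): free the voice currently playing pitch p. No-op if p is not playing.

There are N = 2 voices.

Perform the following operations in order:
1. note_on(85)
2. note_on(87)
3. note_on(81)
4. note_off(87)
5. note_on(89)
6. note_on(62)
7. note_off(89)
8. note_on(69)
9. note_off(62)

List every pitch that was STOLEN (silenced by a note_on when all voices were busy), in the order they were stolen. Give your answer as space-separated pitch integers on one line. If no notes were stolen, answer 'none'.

Answer: 85 81

Derivation:
Op 1: note_on(85): voice 0 is free -> assigned | voices=[85 -]
Op 2: note_on(87): voice 1 is free -> assigned | voices=[85 87]
Op 3: note_on(81): all voices busy, STEAL voice 0 (pitch 85, oldest) -> assign | voices=[81 87]
Op 4: note_off(87): free voice 1 | voices=[81 -]
Op 5: note_on(89): voice 1 is free -> assigned | voices=[81 89]
Op 6: note_on(62): all voices busy, STEAL voice 0 (pitch 81, oldest) -> assign | voices=[62 89]
Op 7: note_off(89): free voice 1 | voices=[62 -]
Op 8: note_on(69): voice 1 is free -> assigned | voices=[62 69]
Op 9: note_off(62): free voice 0 | voices=[- 69]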